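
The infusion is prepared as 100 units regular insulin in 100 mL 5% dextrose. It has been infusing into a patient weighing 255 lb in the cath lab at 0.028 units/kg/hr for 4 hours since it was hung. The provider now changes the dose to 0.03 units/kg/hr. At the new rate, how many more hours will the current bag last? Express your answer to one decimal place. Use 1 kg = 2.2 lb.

Initial rate:
Weight = 255 lb ÷ 2.2 lb/kg = 115.9091 kg
Dose = 0.028 units/kg/hr × 115.9091 kg = 3.245455 units/hr
Concentration = 100 units ÷ 100 mL = 1 units/mL
Rate = 3.245455 units/hr ÷ 1 units/mL = 3.245455 mL/hr
Volume infused so far = 3.245455 mL/hr × 4 hr = 12.98182 mL
Volume remaining = 100 − 12.98182 = 87.01818 mL
New rate:
Dose = 0.03 units/kg/hr × 115.9091 kg = 3.477273 units/hr
Rate = 3.477273 units/hr ÷ 1 units/mL = 3.477273 mL/hr
Time remaining = 87.01818 mL ÷ 3.477273 mL/hr = 25.02484 hr

25.0 hours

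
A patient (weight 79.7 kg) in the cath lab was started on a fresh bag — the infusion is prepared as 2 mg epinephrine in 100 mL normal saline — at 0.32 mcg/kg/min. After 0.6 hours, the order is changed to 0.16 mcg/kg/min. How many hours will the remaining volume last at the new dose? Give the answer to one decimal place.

Initial rate:
Dose = 0.32 mcg/kg/min × 79.7 kg = 25.504 mcg/min
25.504 mcg/min × 60 min/hr = 1530.24 mcg/hr
Concentration = 2 mg ÷ 100 mL = 0.02 mg/mL = 20 mcg/mL
Rate = 1530.24 mcg/hr ÷ 20 mcg/mL = 76.512 mL/hr
Volume infused so far = 76.512 mL/hr × 0.6 hr = 45.9072 mL
Volume remaining = 100 − 45.9072 = 54.0928 mL
New rate:
Dose = 0.16 mcg/kg/min × 79.7 kg = 12.752 mcg/min
12.752 mcg/min × 60 min/hr = 765.12 mcg/hr
Rate = 765.12 mcg/hr ÷ 20 mcg/mL = 38.256 mL/hr
Time remaining = 54.0928 mL ÷ 38.256 mL/hr = 1.413969 hr

1.4 hours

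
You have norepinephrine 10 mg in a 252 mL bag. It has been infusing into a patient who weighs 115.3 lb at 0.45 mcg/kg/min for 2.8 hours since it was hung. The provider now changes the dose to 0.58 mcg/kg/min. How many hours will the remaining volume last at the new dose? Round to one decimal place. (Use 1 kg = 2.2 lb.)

3.3 hours

Initial rate:
Weight = 115.3 lb ÷ 2.2 lb/kg = 52.40909 kg
Dose = 0.45 mcg/kg/min × 52.40909 kg = 23.58409 mcg/min
23.58409 mcg/min × 60 min/hr = 1415.045 mcg/hr
Concentration = 10 mg ÷ 252 mL = 0.03968254 mg/mL = 39.68254 mcg/mL
Rate = 1415.045 mcg/hr ÷ 39.68254 mcg/mL = 35.65915 mL/hr
Volume infused so far = 35.65915 mL/hr × 2.8 hr = 99.84561 mL
Volume remaining = 252 − 99.84561 = 152.1544 mL
New rate:
Dose = 0.58 mcg/kg/min × 52.40909 kg = 30.39727 mcg/min
30.39727 mcg/min × 60 min/hr = 1823.836 mcg/hr
Rate = 1823.836 mcg/hr ÷ 39.68254 mcg/mL = 45.96068 mL/hr
Time remaining = 152.1544 mL ÷ 45.96068 mL/hr = 3.310534 hr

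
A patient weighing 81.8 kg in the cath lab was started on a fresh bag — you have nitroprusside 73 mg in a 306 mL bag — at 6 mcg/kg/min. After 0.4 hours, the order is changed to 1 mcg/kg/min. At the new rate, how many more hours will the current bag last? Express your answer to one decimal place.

Initial rate:
Dose = 6 mcg/kg/min × 81.8 kg = 490.8 mcg/min
490.8 mcg/min × 60 min/hr = 29448 mcg/hr
Concentration = 73 mg ÷ 306 mL = 0.2385621 mg/mL = 238.5621 mcg/mL
Rate = 29448 mcg/hr ÷ 238.5621 mcg/mL = 123.4396 mL/hr
Volume infused so far = 123.4396 mL/hr × 0.4 hr = 49.37582 mL
Volume remaining = 306 − 49.37582 = 256.6242 mL
New rate:
Dose = 1 mcg/kg/min × 81.8 kg = 81.8 mcg/min
81.8 mcg/min × 60 min/hr = 4908 mcg/hr
Rate = 4908 mcg/hr ÷ 238.5621 mcg/mL = 20.57326 mL/hr
Time remaining = 256.6242 mL ÷ 20.57326 mL/hr = 12.47368 hr

12.5 hours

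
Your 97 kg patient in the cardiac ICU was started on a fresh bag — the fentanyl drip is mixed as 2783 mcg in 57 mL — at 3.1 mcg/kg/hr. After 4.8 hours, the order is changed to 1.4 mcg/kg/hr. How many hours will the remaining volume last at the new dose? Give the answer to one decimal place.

9.9 hours

Initial rate:
Dose = 3.1 mcg/kg/hr × 97 kg = 300.7 mcg/hr
Concentration = 2783 mcg ÷ 57 mL = 48.82456 mcg/mL
Rate = 300.7 mcg/hr ÷ 48.82456 mcg/mL = 6.158785 mL/hr
Volume infused so far = 6.158785 mL/hr × 4.8 hr = 29.56217 mL
Volume remaining = 57 − 29.56217 = 27.43783 mL
New rate:
Dose = 1.4 mcg/kg/hr × 97 kg = 135.8 mcg/hr
Rate = 135.8 mcg/hr ÷ 48.82456 mcg/mL = 2.781387 mL/hr
Time remaining = 27.43783 mL ÷ 2.781387 mL/hr = 9.864801 hr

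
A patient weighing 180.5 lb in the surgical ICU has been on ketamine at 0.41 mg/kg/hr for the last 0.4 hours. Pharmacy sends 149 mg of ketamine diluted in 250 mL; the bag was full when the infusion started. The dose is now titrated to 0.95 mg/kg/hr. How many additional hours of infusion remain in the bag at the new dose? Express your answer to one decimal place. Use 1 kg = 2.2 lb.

Initial rate:
Weight = 180.5 lb ÷ 2.2 lb/kg = 82.04545 kg
Dose = 0.41 mg/kg/hr × 82.04545 kg = 33.63864 mg/hr
Concentration = 149 mg ÷ 250 mL = 0.596 mg/mL
Rate = 33.63864 mg/hr ÷ 0.596 mg/mL = 56.44067 mL/hr
Volume infused so far = 56.44067 mL/hr × 0.4 hr = 22.57627 mL
Volume remaining = 250 − 22.57627 = 227.4237 mL
New rate:
Dose = 0.95 mg/kg/hr × 82.04545 kg = 77.94318 mg/hr
Rate = 77.94318 mg/hr ÷ 0.596 mg/mL = 130.7772 mL/hr
Time remaining = 227.4237 mL ÷ 130.7772 mL/hr = 1.739017 hr

1.7 hours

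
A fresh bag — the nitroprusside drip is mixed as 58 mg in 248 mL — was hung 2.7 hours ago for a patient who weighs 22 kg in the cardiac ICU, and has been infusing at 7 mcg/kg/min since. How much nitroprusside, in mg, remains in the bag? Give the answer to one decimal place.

Dose = 7 mcg/kg/min × 22 kg = 154 mcg/min
154 mcg/min × 60 min/hr = 9240 mcg/hr
Concentration = 58 mg ÷ 248 mL = 0.233871 mg/mL = 233.871 mcg/mL
Rate = 9240 mcg/hr ÷ 233.871 mcg/mL = 39.50897 mL/hr
Volume infused = 39.50897 mL/hr × 2.7 hr = 106.6742 mL
Volume remaining = 248 − 106.6742 = 141.3258 mL
Drug remaining = 141.3258 mL × 233.871 mcg/mL = 33052 mcg = 33.052 mg

33.1 mg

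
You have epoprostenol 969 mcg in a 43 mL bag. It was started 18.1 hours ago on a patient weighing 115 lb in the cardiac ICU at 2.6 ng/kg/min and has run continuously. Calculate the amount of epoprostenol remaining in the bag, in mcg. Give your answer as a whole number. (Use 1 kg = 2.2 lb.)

Weight = 115 lb ÷ 2.2 lb/kg = 52.27273 kg
Dose = 2.6 ng/kg/min × 52.27273 kg = 135.9091 ng/min
135.9091 ng/min × 60 min/hr = 8154.545 ng/hr
Concentration = 969 mcg ÷ 43 mL = 22.53488 mcg/mL = 22534.88 ng/mL
Rate = 8154.545 ng/hr ÷ 22534.88 ng/mL = 0.3618632 mL/hr
Volume infused = 0.3618632 mL/hr × 18.1 hr = 6.549724 mL
Volume remaining = 43 − 6.549724 = 36.45028 mL
Drug remaining = 36.45028 mL × 22534.88 ng/mL = 821402.7 ng = 821.4027 mcg

821 mcg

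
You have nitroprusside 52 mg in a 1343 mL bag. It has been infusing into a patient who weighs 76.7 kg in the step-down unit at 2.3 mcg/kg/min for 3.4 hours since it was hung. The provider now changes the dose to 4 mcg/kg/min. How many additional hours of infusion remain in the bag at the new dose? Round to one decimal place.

0.9 hours

Initial rate:
Dose = 2.3 mcg/kg/min × 76.7 kg = 176.41 mcg/min
176.41 mcg/min × 60 min/hr = 10584.6 mcg/hr
Concentration = 52 mg ÷ 1343 mL = 0.03871929 mg/mL = 38.71929 mcg/mL
Rate = 10584.6 mcg/hr ÷ 38.71929 mcg/mL = 273.3677 mL/hr
Volume infused so far = 273.3677 mL/hr × 3.4 hr = 929.45 mL
Volume remaining = 1343 − 929.45 = 413.55 mL
New rate:
Dose = 4 mcg/kg/min × 76.7 kg = 306.8 mcg/min
306.8 mcg/min × 60 min/hr = 18408 mcg/hr
Rate = 18408 mcg/hr ÷ 38.71929 mcg/mL = 475.422 mL/hr
Time remaining = 413.55 mL ÷ 475.422 mL/hr = 0.8698588 hr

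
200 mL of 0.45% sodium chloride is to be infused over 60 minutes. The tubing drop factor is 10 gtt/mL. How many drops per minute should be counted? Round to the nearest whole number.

200 mL ÷ (60 min) = 3.333333 mL/min
3.333333 mL/min × 10 gtt/mL = 33.33333 gtt/min

33 gtt/min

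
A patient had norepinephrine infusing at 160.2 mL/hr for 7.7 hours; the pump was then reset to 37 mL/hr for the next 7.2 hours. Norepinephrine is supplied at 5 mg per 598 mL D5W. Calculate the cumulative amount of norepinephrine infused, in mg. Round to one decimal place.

Concentration = 5 mg ÷ 598 mL = 0.008361204 mg/mL
Stage 1: 160.2 mL/hr × 7.7 hr = 1233.54 mL → 1233.54 mL × 0.008361204 mg/mL = 10.31388 mg
Stage 2: 37 mL/hr × 7.2 hr = 266.4 mL → 266.4 mL × 0.008361204 mg/mL = 2.227425 mg
Total = 10.31388 + 2.227425 = 12.5413 mg

12.5 mg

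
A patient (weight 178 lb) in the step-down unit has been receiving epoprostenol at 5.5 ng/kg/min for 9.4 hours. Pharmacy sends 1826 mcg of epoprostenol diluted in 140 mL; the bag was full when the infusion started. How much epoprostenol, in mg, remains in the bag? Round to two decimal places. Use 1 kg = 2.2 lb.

Weight = 178 lb ÷ 2.2 lb/kg = 80.90909 kg
Dose = 5.5 ng/kg/min × 80.90909 kg = 445 ng/min
445 ng/min × 60 min/hr = 26700 ng/hr
Concentration = 1826 mcg ÷ 140 mL = 13.04286 mcg/mL = 13042.86 ng/mL
Rate = 26700 ng/hr ÷ 13042.86 ng/mL = 2.047097 mL/hr
Volume infused = 2.047097 mL/hr × 9.4 hr = 19.24272 mL
Volume remaining = 140 − 19.24272 = 120.7573 mL
Drug remaining = 120.7573 mL × 13042.86 ng/mL = 1575020 ng = 1.57502 mg

1.58 mg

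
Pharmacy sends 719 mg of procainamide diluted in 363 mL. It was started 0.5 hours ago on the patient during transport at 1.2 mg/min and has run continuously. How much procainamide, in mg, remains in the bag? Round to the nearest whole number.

1.2 mg/min × 60 min/hr = 72 mg/hr
Concentration = 719 mg ÷ 363 mL = 1.980716 mg/mL
Rate = 72 mg/hr ÷ 1.980716 mg/mL = 36.35049 mL/hr
Volume infused = 36.35049 mL/hr × 0.5 hr = 18.17524 mL
Volume remaining = 363 − 18.17524 = 344.8248 mL
Drug remaining = 344.8248 mL × 1.980716 mg/mL = 683 mg

683 mg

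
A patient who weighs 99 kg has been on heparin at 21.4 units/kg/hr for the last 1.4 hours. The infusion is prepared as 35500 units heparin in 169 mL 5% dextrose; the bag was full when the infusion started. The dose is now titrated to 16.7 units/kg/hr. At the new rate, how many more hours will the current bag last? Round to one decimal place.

Initial rate:
Dose = 21.4 units/kg/hr × 99 kg = 2118.6 units/hr
Concentration = 35500 units ÷ 169 mL = 210.0592 units/mL
Rate = 2118.6 units/hr ÷ 210.0592 units/mL = 10.08573 mL/hr
Volume infused so far = 10.08573 mL/hr × 1.4 hr = 14.12002 mL
Volume remaining = 169 − 14.12002 = 154.88 mL
New rate:
Dose = 16.7 units/kg/hr × 99 kg = 1653.3 units/hr
Rate = 1653.3 units/hr ÷ 210.0592 units/mL = 7.870639 mL/hr
Time remaining = 154.88 mL ÷ 7.870639 mL/hr = 19.6782 hr

19.7 hours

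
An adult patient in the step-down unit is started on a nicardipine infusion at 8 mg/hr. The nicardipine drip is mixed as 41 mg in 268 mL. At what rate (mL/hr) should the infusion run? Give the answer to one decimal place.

Concentration = 41 mg ÷ 268 mL = 0.1529851 mg/mL
Rate = 8 mg/hr ÷ 0.1529851 mg/mL = 52.29268 mL/hr

52.3 mL/hr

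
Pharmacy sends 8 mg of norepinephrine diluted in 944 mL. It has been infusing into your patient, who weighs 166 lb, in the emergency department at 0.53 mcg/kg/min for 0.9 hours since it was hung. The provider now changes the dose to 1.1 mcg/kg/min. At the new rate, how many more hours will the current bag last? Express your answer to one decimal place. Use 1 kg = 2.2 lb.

Initial rate:
Weight = 166 lb ÷ 2.2 lb/kg = 75.45455 kg
Dose = 0.53 mcg/kg/min × 75.45455 kg = 39.99091 mcg/min
39.99091 mcg/min × 60 min/hr = 2399.455 mcg/hr
Concentration = 8 mg ÷ 944 mL = 0.008474576 mg/mL = 8.474576 mcg/mL
Rate = 2399.455 mcg/hr ÷ 8.474576 mcg/mL = 283.1356 mL/hr
Volume infused so far = 283.1356 mL/hr × 0.9 hr = 254.8221 mL
Volume remaining = 944 − 254.8221 = 689.1779 mL
New rate:
Dose = 1.1 mcg/kg/min × 75.45455 kg = 83 mcg/min
83 mcg/min × 60 min/hr = 4980 mcg/hr
Rate = 4980 mcg/hr ÷ 8.474576 mcg/mL = 587.64 mL/hr
Time remaining = 689.1779 mL ÷ 587.64 mL/hr = 1.172789 hr

1.2 hours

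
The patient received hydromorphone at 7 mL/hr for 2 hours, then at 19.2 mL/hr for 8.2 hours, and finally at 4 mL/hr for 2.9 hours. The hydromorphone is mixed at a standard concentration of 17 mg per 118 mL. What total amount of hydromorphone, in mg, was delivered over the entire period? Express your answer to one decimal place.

26.4 mg

Concentration = 17 mg ÷ 118 mL = 0.1440678 mg/mL
Stage 1: 7 mL/hr × 2 hr = 14 mL → 14 mL × 0.1440678 mg/mL = 2.016949 mg
Stage 2: 19.2 mL/hr × 8.2 hr = 157.44 mL → 157.44 mL × 0.1440678 mg/mL = 22.68203 mg
Stage 3: 4 mL/hr × 2.9 hr = 11.6 mL → 11.6 mL × 0.1440678 mg/mL = 1.671186 mg
Total = 2.016949 + 22.68203 + 1.671186 = 26.37017 mg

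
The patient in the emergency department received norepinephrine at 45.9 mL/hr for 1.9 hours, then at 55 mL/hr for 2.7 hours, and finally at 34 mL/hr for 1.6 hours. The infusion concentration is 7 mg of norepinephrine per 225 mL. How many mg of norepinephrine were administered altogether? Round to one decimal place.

9.0 mg

Concentration = 7 mg ÷ 225 mL = 0.03111111 mg/mL
Stage 1: 45.9 mL/hr × 1.9 hr = 87.21 mL → 87.21 mL × 0.03111111 mg/mL = 2.7132 mg
Stage 2: 55 mL/hr × 2.7 hr = 148.5 mL → 148.5 mL × 0.03111111 mg/mL = 4.62 mg
Stage 3: 34 mL/hr × 1.6 hr = 54.4 mL → 54.4 mL × 0.03111111 mg/mL = 1.692444 mg
Total = 2.7132 + 4.62 + 1.692444 = 9.025644 mg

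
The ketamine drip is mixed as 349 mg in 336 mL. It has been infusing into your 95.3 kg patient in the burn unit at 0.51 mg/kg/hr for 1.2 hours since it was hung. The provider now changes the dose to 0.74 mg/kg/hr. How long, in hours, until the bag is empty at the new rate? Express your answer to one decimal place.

Initial rate:
Dose = 0.51 mg/kg/hr × 95.3 kg = 48.603 mg/hr
Concentration = 349 mg ÷ 336 mL = 1.03869 mg/mL
Rate = 48.603 mg/hr ÷ 1.03869 mg/mL = 46.79257 mL/hr
Volume infused so far = 46.79257 mL/hr × 1.2 hr = 56.15109 mL
Volume remaining = 336 − 56.15109 = 279.8489 mL
New rate:
Dose = 0.74 mg/kg/hr × 95.3 kg = 70.522 mg/hr
Rate = 70.522 mg/hr ÷ 1.03869 mg/mL = 67.89511 mL/hr
Time remaining = 279.8489 mL ÷ 67.89511 mL/hr = 4.121783 hr

4.1 hours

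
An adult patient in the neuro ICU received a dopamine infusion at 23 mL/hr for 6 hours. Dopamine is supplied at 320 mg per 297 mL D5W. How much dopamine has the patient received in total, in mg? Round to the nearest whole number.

149 mg

Concentration = 320 mg ÷ 297 mL = 1.077441 mg/mL = 1077.441 mcg/mL
Drug rate = 23 mL/hr × 1077.441 mcg/mL = 24781.14 mcg/hr
Total = 24781.14 mcg/hr × 6 hr = 148686.9 mcg = 148.6869 mg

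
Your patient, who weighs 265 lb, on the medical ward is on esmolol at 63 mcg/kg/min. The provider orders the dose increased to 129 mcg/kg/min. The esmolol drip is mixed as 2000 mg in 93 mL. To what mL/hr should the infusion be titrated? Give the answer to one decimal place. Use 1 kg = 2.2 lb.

Weight = 265 lb ÷ 2.2 lb/kg = 120.4545 kg
Dose = 129 mcg/kg/min × 120.4545 kg = 15538.64 mcg/min
15538.64 mcg/min × 60 min/hr = 932318.2 mcg/hr
Concentration = 2000 mg ÷ 93 mL = 21.50538 mg/mL = 21505.38 mcg/mL
Rate = 932318.2 mcg/hr ÷ 21505.38 mcg/mL = 43.3528 mL/hr

43.4 mL/hr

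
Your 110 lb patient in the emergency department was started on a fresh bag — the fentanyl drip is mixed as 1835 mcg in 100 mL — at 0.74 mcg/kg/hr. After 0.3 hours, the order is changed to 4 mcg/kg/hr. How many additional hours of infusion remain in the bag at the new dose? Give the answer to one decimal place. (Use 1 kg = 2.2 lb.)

9.1 hours

Initial rate:
Weight = 110 lb ÷ 2.2 lb/kg = 50 kg
Dose = 0.74 mcg/kg/hr × 50 kg = 37 mcg/hr
Concentration = 1835 mcg ÷ 100 mL = 18.35 mcg/mL
Rate = 37 mcg/hr ÷ 18.35 mcg/mL = 2.016349 mL/hr
Volume infused so far = 2.016349 mL/hr × 0.3 hr = 0.6049046 mL
Volume remaining = 100 − 0.6049046 = 99.3951 mL
New rate:
Dose = 4 mcg/kg/hr × 50 kg = 200 mcg/hr
Rate = 200 mcg/hr ÷ 18.35 mcg/mL = 10.89918 mL/hr
Time remaining = 99.3951 mL ÷ 10.89918 mL/hr = 9.1195 hr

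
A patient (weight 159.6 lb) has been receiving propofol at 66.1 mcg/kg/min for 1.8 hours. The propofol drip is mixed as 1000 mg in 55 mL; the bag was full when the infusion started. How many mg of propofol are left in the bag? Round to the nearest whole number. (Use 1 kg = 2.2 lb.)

482 mg

Weight = 159.6 lb ÷ 2.2 lb/kg = 72.54545 kg
Dose = 66.1 mcg/kg/min × 72.54545 kg = 4795.255 mcg/min
4795.255 mcg/min × 60 min/hr = 287715.3 mcg/hr
Concentration = 1000 mg ÷ 55 mL = 18.18182 mg/mL = 18181.82 mcg/mL
Rate = 287715.3 mcg/hr ÷ 18181.82 mcg/mL = 15.82434 mL/hr
Volume infused = 15.82434 mL/hr × 1.8 hr = 28.48381 mL
Volume remaining = 55 − 28.48381 = 26.51619 mL
Drug remaining = 26.51619 mL × 18181.82 mcg/mL = 482112.5 mcg = 482.1125 mg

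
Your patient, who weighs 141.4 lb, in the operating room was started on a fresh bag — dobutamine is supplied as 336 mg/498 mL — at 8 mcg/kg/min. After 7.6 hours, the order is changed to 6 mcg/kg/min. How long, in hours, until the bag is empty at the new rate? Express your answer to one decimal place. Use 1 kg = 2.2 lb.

4.4 hours

Initial rate:
Weight = 141.4 lb ÷ 2.2 lb/kg = 64.27273 kg
Dose = 8 mcg/kg/min × 64.27273 kg = 514.1818 mcg/min
514.1818 mcg/min × 60 min/hr = 30850.91 mcg/hr
Concentration = 336 mg ÷ 498 mL = 0.6746988 mg/mL = 674.6988 mcg/mL
Rate = 30850.91 mcg/hr ÷ 674.6988 mcg/mL = 45.72545 mL/hr
Volume infused so far = 45.72545 mL/hr × 7.6 hr = 347.5135 mL
Volume remaining = 498 − 347.5135 = 150.4865 mL
New rate:
Dose = 6 mcg/kg/min × 64.27273 kg = 385.6364 mcg/min
385.6364 mcg/min × 60 min/hr = 23138.18 mcg/hr
Rate = 23138.18 mcg/hr ÷ 674.6988 mcg/mL = 34.29409 mL/hr
Time remaining = 150.4865 mL ÷ 34.29409 mL/hr = 4.388119 hr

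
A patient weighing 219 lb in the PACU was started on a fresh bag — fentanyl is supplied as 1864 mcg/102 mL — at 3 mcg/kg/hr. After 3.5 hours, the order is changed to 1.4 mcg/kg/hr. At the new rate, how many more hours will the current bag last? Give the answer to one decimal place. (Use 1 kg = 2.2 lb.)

Initial rate:
Weight = 219 lb ÷ 2.2 lb/kg = 99.54545 kg
Dose = 3 mcg/kg/hr × 99.54545 kg = 298.6364 mcg/hr
Concentration = 1864 mcg ÷ 102 mL = 18.27451 mcg/mL
Rate = 298.6364 mcg/hr ÷ 18.27451 mcg/mL = 16.34169 mL/hr
Volume infused so far = 16.34169 mL/hr × 3.5 hr = 57.19591 mL
Volume remaining = 102 − 57.19591 = 44.80409 mL
New rate:
Dose = 1.4 mcg/kg/hr × 99.54545 kg = 139.3636 mcg/hr
Rate = 139.3636 mcg/hr ÷ 18.27451 mcg/mL = 7.626122 mL/hr
Time remaining = 44.80409 mL ÷ 7.626122 mL/hr = 5.875082 hr

5.9 hours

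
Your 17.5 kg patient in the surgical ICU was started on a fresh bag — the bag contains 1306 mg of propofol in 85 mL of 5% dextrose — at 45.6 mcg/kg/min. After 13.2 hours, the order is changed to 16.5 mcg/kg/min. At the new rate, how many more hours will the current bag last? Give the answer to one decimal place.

Initial rate:
Dose = 45.6 mcg/kg/min × 17.5 kg = 798 mcg/min
798 mcg/min × 60 min/hr = 47880 mcg/hr
Concentration = 1306 mg ÷ 85 mL = 15.36471 mg/mL = 15364.71 mcg/mL
Rate = 47880 mcg/hr ÷ 15364.71 mcg/mL = 3.116233 mL/hr
Volume infused so far = 3.116233 mL/hr × 13.2 hr = 41.13427 mL
Volume remaining = 85 − 41.13427 = 43.86573 mL
New rate:
Dose = 16.5 mcg/kg/min × 17.5 kg = 288.75 mcg/min
288.75 mcg/min × 60 min/hr = 17325 mcg/hr
Rate = 17325 mcg/hr ÷ 15364.71 mcg/mL = 1.127584 mL/hr
Time remaining = 43.86573 mL ÷ 1.127584 mL/hr = 38.9024 hr

38.9 hours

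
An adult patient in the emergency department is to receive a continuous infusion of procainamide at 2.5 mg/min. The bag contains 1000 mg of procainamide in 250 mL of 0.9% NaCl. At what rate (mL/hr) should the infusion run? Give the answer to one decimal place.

37.5 mL/hr

2.5 mg/min × 60 min/hr = 150 mg/hr
Concentration = 1000 mg ÷ 250 mL = 4 mg/mL
Rate = 150 mg/hr ÷ 4 mg/mL = 37.5 mL/hr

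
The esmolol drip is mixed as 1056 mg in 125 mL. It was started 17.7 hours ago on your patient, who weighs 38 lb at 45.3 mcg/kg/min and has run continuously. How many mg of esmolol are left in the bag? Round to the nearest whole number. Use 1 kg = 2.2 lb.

Weight = 38 lb ÷ 2.2 lb/kg = 17.27273 kg
Dose = 45.3 mcg/kg/min × 17.27273 kg = 782.4545 mcg/min
782.4545 mcg/min × 60 min/hr = 46947.27 mcg/hr
Concentration = 1056 mg ÷ 125 mL = 8.448 mg/mL = 8448 mcg/mL
Rate = 46947.27 mcg/hr ÷ 8448 mcg/mL = 5.557206 mL/hr
Volume infused = 5.557206 mL/hr × 17.7 hr = 98.36254 mL
Volume remaining = 125 − 98.36254 = 26.63746 mL
Drug remaining = 26.63746 mL × 8448 mcg/mL = 225033.3 mcg = 225.0333 mg

225 mg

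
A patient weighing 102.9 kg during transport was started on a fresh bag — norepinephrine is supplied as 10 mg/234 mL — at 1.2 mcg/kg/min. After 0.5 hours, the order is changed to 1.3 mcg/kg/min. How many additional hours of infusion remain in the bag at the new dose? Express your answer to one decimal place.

Initial rate:
Dose = 1.2 mcg/kg/min × 102.9 kg = 123.48 mcg/min
123.48 mcg/min × 60 min/hr = 7408.8 mcg/hr
Concentration = 10 mg ÷ 234 mL = 0.04273504 mg/mL = 42.73504 mcg/mL
Rate = 7408.8 mcg/hr ÷ 42.73504 mcg/mL = 173.3659 mL/hr
Volume infused so far = 173.3659 mL/hr × 0.5 hr = 86.68296 mL
Volume remaining = 234 − 86.68296 = 147.317 mL
New rate:
Dose = 1.3 mcg/kg/min × 102.9 kg = 133.77 mcg/min
133.77 mcg/min × 60 min/hr = 8026.2 mcg/hr
Rate = 8026.2 mcg/hr ÷ 42.73504 mcg/mL = 187.8131 mL/hr
Time remaining = 147.317 mL ÷ 187.8131 mL/hr = 0.7843812 hr

0.8 hours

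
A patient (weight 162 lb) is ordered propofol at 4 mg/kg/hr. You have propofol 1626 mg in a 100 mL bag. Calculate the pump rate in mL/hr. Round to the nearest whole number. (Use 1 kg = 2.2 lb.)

Weight = 162 lb ÷ 2.2 lb/kg = 73.63636 kg
Dose = 4 mg/kg/hr × 73.63636 kg = 294.5455 mg/hr
Concentration = 1626 mg ÷ 100 mL = 16.26 mg/mL
Rate = 294.5455 mg/hr ÷ 16.26 mg/mL = 18.11473 mL/hr

18 mL/hr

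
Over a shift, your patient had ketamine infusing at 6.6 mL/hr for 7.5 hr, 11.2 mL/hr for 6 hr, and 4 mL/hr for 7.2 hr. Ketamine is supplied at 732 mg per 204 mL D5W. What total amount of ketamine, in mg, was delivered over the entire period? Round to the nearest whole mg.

Concentration = 732 mg ÷ 204 mL = 3.588235 mg/mL
Stage 1: 6.6 mL/hr × 7.5 hr = 49.5 mL → 49.5 mL × 3.588235 mg/mL = 177.6176 mg
Stage 2: 11.2 mL/hr × 6 hr = 67.2 mL → 67.2 mL × 3.588235 mg/mL = 241.1294 mg
Stage 3: 4 mL/hr × 7.2 hr = 28.8 mL → 28.8 mL × 3.588235 mg/mL = 103.3412 mg
Total = 177.6176 + 241.1294 + 103.3412 = 522.0882 mg

522 mg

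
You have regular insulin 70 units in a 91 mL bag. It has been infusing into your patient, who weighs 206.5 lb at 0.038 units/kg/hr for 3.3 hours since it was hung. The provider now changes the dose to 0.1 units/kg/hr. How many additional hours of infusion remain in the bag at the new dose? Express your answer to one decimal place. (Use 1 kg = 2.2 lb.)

6.2 hours

Initial rate:
Weight = 206.5 lb ÷ 2.2 lb/kg = 93.86364 kg
Dose = 0.038 units/kg/hr × 93.86364 kg = 3.566818 units/hr
Concentration = 70 units ÷ 91 mL = 0.7692308 units/mL
Rate = 3.566818 units/hr ÷ 0.7692308 units/mL = 4.636864 mL/hr
Volume infused so far = 4.636864 mL/hr × 3.3 hr = 15.30165 mL
Volume remaining = 91 − 15.30165 = 75.69835 mL
New rate:
Dose = 0.1 units/kg/hr × 93.86364 kg = 9.386364 units/hr
Rate = 9.386364 units/hr ÷ 0.7692308 units/mL = 12.20227 mL/hr
Time remaining = 75.69835 mL ÷ 12.20227 mL/hr = 6.203627 hr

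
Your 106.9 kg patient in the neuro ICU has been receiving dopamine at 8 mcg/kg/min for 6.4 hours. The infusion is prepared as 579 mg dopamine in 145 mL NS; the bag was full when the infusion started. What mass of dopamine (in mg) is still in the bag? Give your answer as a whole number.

Dose = 8 mcg/kg/min × 106.9 kg = 855.2 mcg/min
855.2 mcg/min × 60 min/hr = 51312 mcg/hr
Concentration = 579 mg ÷ 145 mL = 3.993103 mg/mL = 3993.103 mcg/mL
Rate = 51312 mcg/hr ÷ 3993.103 mcg/mL = 12.85016 mL/hr
Volume infused = 12.85016 mL/hr × 6.4 hr = 82.24099 mL
Volume remaining = 145 − 82.24099 = 62.75901 mL
Drug remaining = 62.75901 mL × 3993.103 mcg/mL = 250603.2 mcg = 250.6032 mg

251 mg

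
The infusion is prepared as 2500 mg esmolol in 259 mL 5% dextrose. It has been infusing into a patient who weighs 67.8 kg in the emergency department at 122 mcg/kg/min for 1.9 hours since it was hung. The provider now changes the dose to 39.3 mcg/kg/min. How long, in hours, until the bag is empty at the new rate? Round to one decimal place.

Initial rate:
Dose = 122 mcg/kg/min × 67.8 kg = 8271.6 mcg/min
8271.6 mcg/min × 60 min/hr = 496296 mcg/hr
Concentration = 2500 mg ÷ 259 mL = 9.65251 mg/mL = 9652.51 mcg/mL
Rate = 496296 mcg/hr ÷ 9652.51 mcg/mL = 51.41627 mL/hr
Volume infused so far = 51.41627 mL/hr × 1.9 hr = 97.6909 mL
Volume remaining = 259 − 97.6909 = 161.3091 mL
New rate:
Dose = 39.3 mcg/kg/min × 67.8 kg = 2664.54 mcg/min
2664.54 mcg/min × 60 min/hr = 159872.4 mcg/hr
Rate = 159872.4 mcg/hr ÷ 9652.51 mcg/mL = 16.56278 mL/hr
Time remaining = 161.3091 mL ÷ 16.56278 mL/hr = 9.739252 hr

9.7 hours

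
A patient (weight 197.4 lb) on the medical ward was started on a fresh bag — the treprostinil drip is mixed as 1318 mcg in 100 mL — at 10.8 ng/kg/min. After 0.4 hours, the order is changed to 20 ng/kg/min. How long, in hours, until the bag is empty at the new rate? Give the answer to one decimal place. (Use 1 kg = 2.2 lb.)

Initial rate:
Weight = 197.4 lb ÷ 2.2 lb/kg = 89.72727 kg
Dose = 10.8 ng/kg/min × 89.72727 kg = 969.0545 ng/min
969.0545 ng/min × 60 min/hr = 58143.27 ng/hr
Concentration = 1318 mcg ÷ 100 mL = 13.18 mcg/mL = 13180 ng/mL
Rate = 58143.27 ng/hr ÷ 13180 ng/mL = 4.411477 mL/hr
Volume infused so far = 4.411477 mL/hr × 0.4 hr = 1.764591 mL
Volume remaining = 100 − 1.764591 = 98.23541 mL
New rate:
Dose = 20 ng/kg/min × 89.72727 kg = 1794.545 ng/min
1794.545 ng/min × 60 min/hr = 107672.7 ng/hr
Rate = 107672.7 ng/hr ÷ 13180 ng/mL = 8.169403 mL/hr
Time remaining = 98.23541 mL ÷ 8.169403 mL/hr = 12.0248 hr

12.0 hours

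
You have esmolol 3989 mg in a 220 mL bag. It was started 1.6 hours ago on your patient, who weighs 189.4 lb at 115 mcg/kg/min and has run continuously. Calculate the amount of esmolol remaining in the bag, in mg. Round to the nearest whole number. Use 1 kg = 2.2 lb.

Weight = 189.4 lb ÷ 2.2 lb/kg = 86.09091 kg
Dose = 115 mcg/kg/min × 86.09091 kg = 9900.455 mcg/min
9900.455 mcg/min × 60 min/hr = 594027.3 mcg/hr
Concentration = 3989 mg ÷ 220 mL = 18.13182 mg/mL = 18131.82 mcg/mL
Rate = 594027.3 mcg/hr ÷ 18131.82 mcg/mL = 32.76159 mL/hr
Volume infused = 32.76159 mL/hr × 1.6 hr = 52.41855 mL
Volume remaining = 220 − 52.41855 = 167.5814 mL
Drug remaining = 167.5814 mL × 18131.82 mcg/mL = 3038556 mcg = 3038.556 mg

3039 mg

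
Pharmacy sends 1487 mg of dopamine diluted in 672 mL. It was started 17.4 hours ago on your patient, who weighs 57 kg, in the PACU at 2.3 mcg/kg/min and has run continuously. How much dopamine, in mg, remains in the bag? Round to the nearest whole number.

1350 mg

Dose = 2.3 mcg/kg/min × 57 kg = 131.1 mcg/min
131.1 mcg/min × 60 min/hr = 7866 mcg/hr
Concentration = 1487 mg ÷ 672 mL = 2.212798 mg/mL = 2212.798 mcg/mL
Rate = 7866 mcg/hr ÷ 2212.798 mcg/mL = 3.554776 mL/hr
Volume infused = 3.554776 mL/hr × 17.4 hr = 61.8531 mL
Volume remaining = 672 − 61.8531 = 610.1469 mL
Drug remaining = 610.1469 mL × 2212.798 mcg/mL = 1350132 mcg = 1350.132 mg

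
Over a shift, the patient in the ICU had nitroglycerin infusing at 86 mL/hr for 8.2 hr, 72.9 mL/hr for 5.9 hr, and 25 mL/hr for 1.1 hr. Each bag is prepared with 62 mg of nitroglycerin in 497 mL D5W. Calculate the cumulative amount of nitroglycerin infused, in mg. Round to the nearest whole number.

Concentration = 62 mg ÷ 497 mL = 0.1247485 mg/mL
Stage 1: 86 mL/hr × 8.2 hr = 705.2 mL → 705.2 mL × 0.1247485 mg/mL = 87.97264 mg
Stage 2: 72.9 mL/hr × 5.9 hr = 430.11 mL → 430.11 mL × 0.1247485 mg/mL = 53.65557 mg
Stage 3: 25 mL/hr × 1.1 hr = 27.5 mL → 27.5 mL × 0.1247485 mg/mL = 3.430584 mg
Total = 87.97264 + 53.65557 + 3.430584 = 145.0588 mg

145 mg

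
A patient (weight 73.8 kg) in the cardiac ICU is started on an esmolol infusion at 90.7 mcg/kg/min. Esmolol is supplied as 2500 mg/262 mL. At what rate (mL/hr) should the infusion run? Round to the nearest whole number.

Dose = 90.7 mcg/kg/min × 73.8 kg = 6693.66 mcg/min
6693.66 mcg/min × 60 min/hr = 401619.6 mcg/hr
Concentration = 2500 mg ÷ 262 mL = 9.541985 mg/mL = 9541.985 mcg/mL
Rate = 401619.6 mcg/hr ÷ 9541.985 mcg/mL = 42.08973 mL/hr

42 mL/hr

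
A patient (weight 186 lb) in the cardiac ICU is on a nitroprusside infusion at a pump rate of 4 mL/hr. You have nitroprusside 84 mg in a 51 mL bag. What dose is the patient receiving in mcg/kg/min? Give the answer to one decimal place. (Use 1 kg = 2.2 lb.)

1.3 mcg/kg/min

Weight = 186 lb ÷ 2.2 lb/kg = 84.54545 kg
Concentration = 84 mg ÷ 51 mL = 1.647059 mg/mL = 1647.059 mcg/mL
Drug rate = 4 mL/hr × 1647.059 mcg/mL = 6588.235 mcg/hr
6588.235 mcg/hr ÷ 60 min/hr = 109.8039 mcg/min
109.8039 mcg/min ÷ 84.54545 kg = 1.298756 mcg/kg/min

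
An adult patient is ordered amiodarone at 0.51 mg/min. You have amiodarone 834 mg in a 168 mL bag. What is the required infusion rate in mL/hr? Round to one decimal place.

0.51 mg/min × 60 min/hr = 30.6 mg/hr
Concentration = 834 mg ÷ 168 mL = 4.964286 mg/mL
Rate = 30.6 mg/hr ÷ 4.964286 mg/mL = 6.164029 mL/hr

6.2 mL/hr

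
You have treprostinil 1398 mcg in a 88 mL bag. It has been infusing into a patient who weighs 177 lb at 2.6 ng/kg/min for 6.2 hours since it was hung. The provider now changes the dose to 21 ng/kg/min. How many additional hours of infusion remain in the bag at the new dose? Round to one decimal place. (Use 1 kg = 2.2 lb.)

13.0 hours

Initial rate:
Weight = 177 lb ÷ 2.2 lb/kg = 80.45455 kg
Dose = 2.6 ng/kg/min × 80.45455 kg = 209.1818 ng/min
209.1818 ng/min × 60 min/hr = 12550.91 ng/hr
Concentration = 1398 mcg ÷ 88 mL = 15.88636 mcg/mL = 15886.36 ng/mL
Rate = 12550.91 ng/hr ÷ 15886.36 ng/mL = 0.7900429 mL/hr
Volume infused so far = 0.7900429 mL/hr × 6.2 hr = 4.898266 mL
Volume remaining = 88 − 4.898266 = 83.10173 mL
New rate:
Dose = 21 ng/kg/min × 80.45455 kg = 1689.545 ng/min
1689.545 ng/min × 60 min/hr = 101372.7 ng/hr
Rate = 101372.7 ng/hr ÷ 15886.36 ng/mL = 6.381116 mL/hr
Time remaining = 83.10173 mL ÷ 6.381116 mL/hr = 13.02307 hr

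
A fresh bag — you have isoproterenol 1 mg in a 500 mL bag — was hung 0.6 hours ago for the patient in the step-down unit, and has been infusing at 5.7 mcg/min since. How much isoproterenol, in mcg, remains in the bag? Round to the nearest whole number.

795 mcg

5.7 mcg/min × 60 min/hr = 342 mcg/hr
Concentration = 1 mg ÷ 500 mL = 0.002 mg/mL = 2 mcg/mL
Rate = 342 mcg/hr ÷ 2 mcg/mL = 171 mL/hr
Volume infused = 171 mL/hr × 0.6 hr = 102.6 mL
Volume remaining = 500 − 102.6 = 397.4 mL
Drug remaining = 397.4 mL × 2 mcg/mL = 794.8 mcg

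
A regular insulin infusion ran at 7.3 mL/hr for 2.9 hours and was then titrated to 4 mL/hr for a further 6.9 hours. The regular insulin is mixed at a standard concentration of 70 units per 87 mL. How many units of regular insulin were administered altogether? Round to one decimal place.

39.2 units

Concentration = 70 units ÷ 87 mL = 0.8045977 units/mL
Stage 1: 7.3 mL/hr × 2.9 hr = 21.17 mL → 21.17 mL × 0.8045977 units/mL = 17.03333 units
Stage 2: 4 mL/hr × 6.9 hr = 27.6 mL → 27.6 mL × 0.8045977 units/mL = 22.2069 units
Total = 17.03333 + 22.2069 = 39.24023 units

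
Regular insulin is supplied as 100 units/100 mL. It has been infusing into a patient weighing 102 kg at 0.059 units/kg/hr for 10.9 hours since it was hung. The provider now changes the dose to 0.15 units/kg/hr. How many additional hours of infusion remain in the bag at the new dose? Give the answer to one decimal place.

Initial rate:
Dose = 0.059 units/kg/hr × 102 kg = 6.018 units/hr
Concentration = 100 units ÷ 100 mL = 1 units/mL
Rate = 6.018 units/hr ÷ 1 units/mL = 6.018 mL/hr
Volume infused so far = 6.018 mL/hr × 10.9 hr = 65.5962 mL
Volume remaining = 100 − 65.5962 = 34.4038 mL
New rate:
Dose = 0.15 units/kg/hr × 102 kg = 15.3 units/hr
Rate = 15.3 units/hr ÷ 1 units/mL = 15.3 mL/hr
Time remaining = 34.4038 mL ÷ 15.3 mL/hr = 2.248614 hr

2.2 hours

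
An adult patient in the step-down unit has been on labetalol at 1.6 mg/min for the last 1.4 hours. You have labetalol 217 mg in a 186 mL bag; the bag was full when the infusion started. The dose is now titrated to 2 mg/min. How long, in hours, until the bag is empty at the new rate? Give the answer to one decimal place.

Initial rate:
1.6 mg/min × 60 min/hr = 96 mg/hr
Concentration = 217 mg ÷ 186 mL = 1.166667 mg/mL
Rate = 96 mg/hr ÷ 1.166667 mg/mL = 82.28571 mL/hr
Volume infused so far = 82.28571 mL/hr × 1.4 hr = 115.2 mL
Volume remaining = 186 − 115.2 = 70.8 mL
New rate:
2 mg/min × 60 min/hr = 120 mg/hr
Rate = 120 mg/hr ÷ 1.166667 mg/mL = 102.8571 mL/hr
Time remaining = 70.8 mL ÷ 102.8571 mL/hr = 0.6883333 hr

0.7 hours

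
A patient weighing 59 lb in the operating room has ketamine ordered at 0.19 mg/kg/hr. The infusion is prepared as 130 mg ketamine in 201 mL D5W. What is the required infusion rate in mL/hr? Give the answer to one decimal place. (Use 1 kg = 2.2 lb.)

Weight = 59 lb ÷ 2.2 lb/kg = 26.81818 kg
Dose = 0.19 mg/kg/hr × 26.81818 kg = 5.095455 mg/hr
Concentration = 130 mg ÷ 201 mL = 0.6467662 mg/mL
Rate = 5.095455 mg/hr ÷ 0.6467662 mg/mL = 7.878357 mL/hr

7.9 mL/hr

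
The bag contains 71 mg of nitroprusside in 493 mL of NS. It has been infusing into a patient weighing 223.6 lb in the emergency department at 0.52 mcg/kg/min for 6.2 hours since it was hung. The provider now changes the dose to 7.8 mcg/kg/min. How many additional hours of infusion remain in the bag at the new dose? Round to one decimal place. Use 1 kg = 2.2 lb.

1.1 hours

Initial rate:
Weight = 223.6 lb ÷ 2.2 lb/kg = 101.6364 kg
Dose = 0.52 mcg/kg/min × 101.6364 kg = 52.85091 mcg/min
52.85091 mcg/min × 60 min/hr = 3171.055 mcg/hr
Concentration = 71 mg ÷ 493 mL = 0.1440162 mg/mL = 144.0162 mcg/mL
Rate = 3171.055 mcg/hr ÷ 144.0162 mcg/mL = 22.01873 mL/hr
Volume infused so far = 22.01873 mL/hr × 6.2 hr = 136.5161 mL
Volume remaining = 493 − 136.5161 = 356.4839 mL
New rate:
Dose = 7.8 mcg/kg/min × 101.6364 kg = 792.7636 mcg/min
792.7636 mcg/min × 60 min/hr = 47565.82 mcg/hr
Rate = 47565.82 mcg/hr ÷ 144.0162 mcg/mL = 330.281 mL/hr
Time remaining = 356.4839 mL ÷ 330.281 mL/hr = 1.079335 hr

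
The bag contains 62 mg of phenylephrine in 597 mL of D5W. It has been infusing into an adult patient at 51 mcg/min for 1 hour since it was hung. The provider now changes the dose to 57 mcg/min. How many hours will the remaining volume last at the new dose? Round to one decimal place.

Initial rate:
51 mcg/min × 60 min/hr = 3060 mcg/hr
Concentration = 62 mg ÷ 597 mL = 0.1038526 mg/mL = 103.8526 mcg/mL
Rate = 3060 mcg/hr ÷ 103.8526 mcg/mL = 29.46484 mL/hr
Volume infused so far = 29.46484 mL/hr × 1 hr = 29.46484 mL
Volume remaining = 597 − 29.46484 = 567.5352 mL
New rate:
57 mcg/min × 60 min/hr = 3420 mcg/hr
Rate = 3420 mcg/hr ÷ 103.8526 mcg/mL = 32.93129 mL/hr
Time remaining = 567.5352 mL ÷ 32.93129 mL/hr = 17.23392 hr

17.2 hours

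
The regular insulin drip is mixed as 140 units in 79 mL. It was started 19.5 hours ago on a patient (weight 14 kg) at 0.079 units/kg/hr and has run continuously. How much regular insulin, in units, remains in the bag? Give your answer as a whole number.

118 units

Dose = 0.079 units/kg/hr × 14 kg = 1.106 units/hr
Concentration = 140 units ÷ 79 mL = 1.772152 units/mL
Rate = 1.106 units/hr ÷ 1.772152 units/mL = 0.6241 mL/hr
Volume infused = 0.6241 mL/hr × 19.5 hr = 12.16995 mL
Volume remaining = 79 − 12.16995 = 66.83005 mL
Drug remaining = 66.83005 mL × 1.772152 units/mL = 118.433 units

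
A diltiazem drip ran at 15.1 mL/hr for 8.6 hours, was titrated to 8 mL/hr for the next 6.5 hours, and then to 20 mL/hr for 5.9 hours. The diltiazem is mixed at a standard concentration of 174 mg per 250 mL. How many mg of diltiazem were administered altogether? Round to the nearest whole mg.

Concentration = 174 mg ÷ 250 mL = 0.696 mg/mL
Stage 1: 15.1 mL/hr × 8.6 hr = 129.86 mL → 129.86 mL × 0.696 mg/mL = 90.38256 mg
Stage 2: 8 mL/hr × 6.5 hr = 52 mL → 52 mL × 0.696 mg/mL = 36.192 mg
Stage 3: 20 mL/hr × 5.9 hr = 118 mL → 118 mL × 0.696 mg/mL = 82.128 mg
Total = 90.38256 + 36.192 + 82.128 = 208.7026 mg

209 mg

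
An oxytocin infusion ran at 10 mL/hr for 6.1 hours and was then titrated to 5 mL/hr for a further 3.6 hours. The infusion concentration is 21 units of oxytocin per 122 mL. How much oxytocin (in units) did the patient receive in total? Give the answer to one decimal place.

Concentration = 21 units ÷ 122 mL = 0.1721311 units/mL
Stage 1: 10 mL/hr × 6.1 hr = 61 mL → 61 mL × 0.1721311 units/mL = 10.5 units
Stage 2: 5 mL/hr × 3.6 hr = 18 mL → 18 mL × 0.1721311 units/mL = 3.098361 units
Total = 10.5 + 3.098361 = 13.59836 units

13.6 units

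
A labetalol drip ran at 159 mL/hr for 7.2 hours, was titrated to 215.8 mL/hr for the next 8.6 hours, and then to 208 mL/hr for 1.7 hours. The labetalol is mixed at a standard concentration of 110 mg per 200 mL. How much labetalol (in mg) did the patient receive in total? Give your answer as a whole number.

1845 mg

Concentration = 110 mg ÷ 200 mL = 0.55 mg/mL
Stage 1: 159 mL/hr × 7.2 hr = 1144.8 mL → 1144.8 mL × 0.55 mg/mL = 629.64 mg
Stage 2: 215.8 mL/hr × 8.6 hr = 1855.88 mL → 1855.88 mL × 0.55 mg/mL = 1020.734 mg
Stage 3: 208 mL/hr × 1.7 hr = 353.6 mL → 353.6 mL × 0.55 mg/mL = 194.48 mg
Total = 629.64 + 1020.734 + 194.48 = 1844.854 mg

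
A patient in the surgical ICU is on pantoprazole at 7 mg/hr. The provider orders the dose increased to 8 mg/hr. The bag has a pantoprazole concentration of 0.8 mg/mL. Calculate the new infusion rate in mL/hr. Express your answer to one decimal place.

Rate = 8 mg/hr ÷ 0.8 mg/mL = 10 mL/hr

10.0 mL/hr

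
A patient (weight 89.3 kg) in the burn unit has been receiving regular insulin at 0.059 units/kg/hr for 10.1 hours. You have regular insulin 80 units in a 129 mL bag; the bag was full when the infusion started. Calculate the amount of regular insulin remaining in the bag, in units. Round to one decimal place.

26.8 units

Dose = 0.059 units/kg/hr × 89.3 kg = 5.2687 units/hr
Concentration = 80 units ÷ 129 mL = 0.620155 units/mL
Rate = 5.2687 units/hr ÷ 0.620155 units/mL = 8.495779 mL/hr
Volume infused = 8.495779 mL/hr × 10.1 hr = 85.80737 mL
Volume remaining = 129 − 85.80737 = 43.19263 mL
Drug remaining = 43.19263 mL × 0.620155 units/mL = 26.78613 units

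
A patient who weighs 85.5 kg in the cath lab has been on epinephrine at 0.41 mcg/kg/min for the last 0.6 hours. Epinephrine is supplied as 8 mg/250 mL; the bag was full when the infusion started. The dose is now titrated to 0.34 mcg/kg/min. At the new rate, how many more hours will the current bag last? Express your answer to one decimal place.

3.9 hours

Initial rate:
Dose = 0.41 mcg/kg/min × 85.5 kg = 35.055 mcg/min
35.055 mcg/min × 60 min/hr = 2103.3 mcg/hr
Concentration = 8 mg ÷ 250 mL = 0.032 mg/mL = 32 mcg/mL
Rate = 2103.3 mcg/hr ÷ 32 mcg/mL = 65.72813 mL/hr
Volume infused so far = 65.72813 mL/hr × 0.6 hr = 39.43688 mL
Volume remaining = 250 − 39.43688 = 210.5631 mL
New rate:
Dose = 0.34 mcg/kg/min × 85.5 kg = 29.07 mcg/min
29.07 mcg/min × 60 min/hr = 1744.2 mcg/hr
Rate = 1744.2 mcg/hr ÷ 32 mcg/mL = 54.50625 mL/hr
Time remaining = 210.5631 mL ÷ 54.50625 mL/hr = 3.863101 hr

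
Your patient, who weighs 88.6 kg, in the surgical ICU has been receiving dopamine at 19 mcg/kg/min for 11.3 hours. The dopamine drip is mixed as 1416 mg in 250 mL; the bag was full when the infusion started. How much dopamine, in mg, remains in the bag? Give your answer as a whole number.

275 mg

Dose = 19 mcg/kg/min × 88.6 kg = 1683.4 mcg/min
1683.4 mcg/min × 60 min/hr = 101004 mcg/hr
Concentration = 1416 mg ÷ 250 mL = 5.664 mg/mL = 5664 mcg/mL
Rate = 101004 mcg/hr ÷ 5664 mcg/mL = 17.83263 mL/hr
Volume infused = 17.83263 mL/hr × 11.3 hr = 201.5087 mL
Volume remaining = 250 − 201.5087 = 48.49131 mL
Drug remaining = 48.49131 mL × 5664 mcg/mL = 274654.8 mcg = 274.6548 mg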